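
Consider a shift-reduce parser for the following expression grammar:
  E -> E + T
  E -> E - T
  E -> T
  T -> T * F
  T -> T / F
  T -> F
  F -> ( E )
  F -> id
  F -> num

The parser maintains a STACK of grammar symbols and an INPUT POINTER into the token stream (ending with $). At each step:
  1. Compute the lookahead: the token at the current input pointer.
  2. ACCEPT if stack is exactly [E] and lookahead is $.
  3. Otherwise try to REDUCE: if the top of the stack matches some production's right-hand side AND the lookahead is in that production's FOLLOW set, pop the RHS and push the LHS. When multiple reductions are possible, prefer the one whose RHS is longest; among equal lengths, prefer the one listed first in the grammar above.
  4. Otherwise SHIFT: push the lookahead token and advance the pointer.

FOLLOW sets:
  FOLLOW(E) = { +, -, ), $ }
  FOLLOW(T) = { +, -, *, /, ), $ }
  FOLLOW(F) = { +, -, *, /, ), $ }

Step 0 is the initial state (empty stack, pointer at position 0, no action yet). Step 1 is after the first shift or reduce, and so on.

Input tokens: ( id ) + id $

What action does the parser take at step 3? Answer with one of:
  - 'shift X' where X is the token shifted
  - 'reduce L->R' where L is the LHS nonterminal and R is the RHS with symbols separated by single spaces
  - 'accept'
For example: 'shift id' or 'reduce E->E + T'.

Step 1: shift (. Stack=[(] ptr=1 lookahead=id remaining=[id ) + id $]
Step 2: shift id. Stack=[( id] ptr=2 lookahead=) remaining=[) + id $]
Step 3: reduce F->id. Stack=[( F] ptr=2 lookahead=) remaining=[) + id $]

Answer: reduce F->id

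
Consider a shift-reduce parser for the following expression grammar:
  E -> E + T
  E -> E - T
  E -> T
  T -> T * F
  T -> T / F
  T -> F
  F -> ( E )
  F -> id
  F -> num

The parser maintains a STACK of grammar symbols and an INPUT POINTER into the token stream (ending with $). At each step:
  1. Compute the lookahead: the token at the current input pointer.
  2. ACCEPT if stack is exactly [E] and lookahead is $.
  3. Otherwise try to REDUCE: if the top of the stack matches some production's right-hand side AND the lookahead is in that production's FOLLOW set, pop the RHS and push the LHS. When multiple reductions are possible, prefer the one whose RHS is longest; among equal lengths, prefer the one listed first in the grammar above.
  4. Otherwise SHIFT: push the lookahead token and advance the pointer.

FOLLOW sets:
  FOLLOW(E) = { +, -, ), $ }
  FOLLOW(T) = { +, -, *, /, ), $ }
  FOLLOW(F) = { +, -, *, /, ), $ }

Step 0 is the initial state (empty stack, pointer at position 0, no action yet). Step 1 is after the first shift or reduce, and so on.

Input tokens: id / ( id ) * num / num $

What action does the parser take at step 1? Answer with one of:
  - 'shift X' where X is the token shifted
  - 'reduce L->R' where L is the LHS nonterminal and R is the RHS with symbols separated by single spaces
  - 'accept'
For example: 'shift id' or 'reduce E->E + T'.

Answer: shift id

Derivation:
Step 1: shift id. Stack=[id] ptr=1 lookahead=/ remaining=[/ ( id ) * num / num $]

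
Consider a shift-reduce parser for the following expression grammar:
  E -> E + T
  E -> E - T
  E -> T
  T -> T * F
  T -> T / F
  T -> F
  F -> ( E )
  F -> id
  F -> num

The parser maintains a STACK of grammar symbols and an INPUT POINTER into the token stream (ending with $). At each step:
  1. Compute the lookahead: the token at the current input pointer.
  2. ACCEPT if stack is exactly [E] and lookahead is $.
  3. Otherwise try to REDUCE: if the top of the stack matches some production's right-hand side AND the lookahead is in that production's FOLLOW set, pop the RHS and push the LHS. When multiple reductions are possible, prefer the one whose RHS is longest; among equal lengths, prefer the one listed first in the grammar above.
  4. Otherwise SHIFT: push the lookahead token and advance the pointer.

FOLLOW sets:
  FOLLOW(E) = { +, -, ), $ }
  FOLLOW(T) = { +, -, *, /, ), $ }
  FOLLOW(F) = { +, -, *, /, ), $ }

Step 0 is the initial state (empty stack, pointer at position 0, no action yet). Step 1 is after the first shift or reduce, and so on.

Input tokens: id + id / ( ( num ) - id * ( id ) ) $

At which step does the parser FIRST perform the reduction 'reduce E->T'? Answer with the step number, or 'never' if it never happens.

Answer: 4

Derivation:
Step 1: shift id. Stack=[id] ptr=1 lookahead=+ remaining=[+ id / ( ( num ) - id * ( id ) ) $]
Step 2: reduce F->id. Stack=[F] ptr=1 lookahead=+ remaining=[+ id / ( ( num ) - id * ( id ) ) $]
Step 3: reduce T->F. Stack=[T] ptr=1 lookahead=+ remaining=[+ id / ( ( num ) - id * ( id ) ) $]
Step 4: reduce E->T. Stack=[E] ptr=1 lookahead=+ remaining=[+ id / ( ( num ) - id * ( id ) ) $]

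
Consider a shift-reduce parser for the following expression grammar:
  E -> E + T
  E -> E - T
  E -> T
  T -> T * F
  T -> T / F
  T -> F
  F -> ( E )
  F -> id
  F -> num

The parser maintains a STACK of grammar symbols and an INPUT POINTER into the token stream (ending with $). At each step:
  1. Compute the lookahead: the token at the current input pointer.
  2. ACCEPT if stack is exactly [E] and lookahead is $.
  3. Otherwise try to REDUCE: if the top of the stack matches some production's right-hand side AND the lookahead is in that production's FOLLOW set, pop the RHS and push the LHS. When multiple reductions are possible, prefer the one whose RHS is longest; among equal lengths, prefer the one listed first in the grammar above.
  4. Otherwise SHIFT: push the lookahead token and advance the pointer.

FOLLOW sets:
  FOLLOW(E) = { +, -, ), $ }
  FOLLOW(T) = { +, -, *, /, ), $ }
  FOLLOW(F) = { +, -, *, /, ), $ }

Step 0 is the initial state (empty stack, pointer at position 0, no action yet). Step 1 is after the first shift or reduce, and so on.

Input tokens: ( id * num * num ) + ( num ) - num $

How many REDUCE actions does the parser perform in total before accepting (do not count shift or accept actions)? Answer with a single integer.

Answer: 19

Derivation:
Step 1: shift (. Stack=[(] ptr=1 lookahead=id remaining=[id * num * num ) + ( num ) - num $]
Step 2: shift id. Stack=[( id] ptr=2 lookahead=* remaining=[* num * num ) + ( num ) - num $]
Step 3: reduce F->id. Stack=[( F] ptr=2 lookahead=* remaining=[* num * num ) + ( num ) - num $]
Step 4: reduce T->F. Stack=[( T] ptr=2 lookahead=* remaining=[* num * num ) + ( num ) - num $]
Step 5: shift *. Stack=[( T *] ptr=3 lookahead=num remaining=[num * num ) + ( num ) - num $]
Step 6: shift num. Stack=[( T * num] ptr=4 lookahead=* remaining=[* num ) + ( num ) - num $]
Step 7: reduce F->num. Stack=[( T * F] ptr=4 lookahead=* remaining=[* num ) + ( num ) - num $]
Step 8: reduce T->T * F. Stack=[( T] ptr=4 lookahead=* remaining=[* num ) + ( num ) - num $]
Step 9: shift *. Stack=[( T *] ptr=5 lookahead=num remaining=[num ) + ( num ) - num $]
Step 10: shift num. Stack=[( T * num] ptr=6 lookahead=) remaining=[) + ( num ) - num $]
Step 11: reduce F->num. Stack=[( T * F] ptr=6 lookahead=) remaining=[) + ( num ) - num $]
Step 12: reduce T->T * F. Stack=[( T] ptr=6 lookahead=) remaining=[) + ( num ) - num $]
Step 13: reduce E->T. Stack=[( E] ptr=6 lookahead=) remaining=[) + ( num ) - num $]
Step 14: shift ). Stack=[( E )] ptr=7 lookahead=+ remaining=[+ ( num ) - num $]
Step 15: reduce F->( E ). Stack=[F] ptr=7 lookahead=+ remaining=[+ ( num ) - num $]
Step 16: reduce T->F. Stack=[T] ptr=7 lookahead=+ remaining=[+ ( num ) - num $]
Step 17: reduce E->T. Stack=[E] ptr=7 lookahead=+ remaining=[+ ( num ) - num $]
Step 18: shift +. Stack=[E +] ptr=8 lookahead=( remaining=[( num ) - num $]
Step 19: shift (. Stack=[E + (] ptr=9 lookahead=num remaining=[num ) - num $]
Step 20: shift num. Stack=[E + ( num] ptr=10 lookahead=) remaining=[) - num $]
Step 21: reduce F->num. Stack=[E + ( F] ptr=10 lookahead=) remaining=[) - num $]
Step 22: reduce T->F. Stack=[E + ( T] ptr=10 lookahead=) remaining=[) - num $]
Step 23: reduce E->T. Stack=[E + ( E] ptr=10 lookahead=) remaining=[) - num $]
Step 24: shift ). Stack=[E + ( E )] ptr=11 lookahead=- remaining=[- num $]
Step 25: reduce F->( E ). Stack=[E + F] ptr=11 lookahead=- remaining=[- num $]
Step 26: reduce T->F. Stack=[E + T] ptr=11 lookahead=- remaining=[- num $]
Step 27: reduce E->E + T. Stack=[E] ptr=11 lookahead=- remaining=[- num $]
Step 28: shift -. Stack=[E -] ptr=12 lookahead=num remaining=[num $]
Step 29: shift num. Stack=[E - num] ptr=13 lookahead=$ remaining=[$]
Step 30: reduce F->num. Stack=[E - F] ptr=13 lookahead=$ remaining=[$]
Step 31: reduce T->F. Stack=[E - T] ptr=13 lookahead=$ remaining=[$]
Step 32: reduce E->E - T. Stack=[E] ptr=13 lookahead=$ remaining=[$]
Step 33: accept. Stack=[E] ptr=13 lookahead=$ remaining=[$]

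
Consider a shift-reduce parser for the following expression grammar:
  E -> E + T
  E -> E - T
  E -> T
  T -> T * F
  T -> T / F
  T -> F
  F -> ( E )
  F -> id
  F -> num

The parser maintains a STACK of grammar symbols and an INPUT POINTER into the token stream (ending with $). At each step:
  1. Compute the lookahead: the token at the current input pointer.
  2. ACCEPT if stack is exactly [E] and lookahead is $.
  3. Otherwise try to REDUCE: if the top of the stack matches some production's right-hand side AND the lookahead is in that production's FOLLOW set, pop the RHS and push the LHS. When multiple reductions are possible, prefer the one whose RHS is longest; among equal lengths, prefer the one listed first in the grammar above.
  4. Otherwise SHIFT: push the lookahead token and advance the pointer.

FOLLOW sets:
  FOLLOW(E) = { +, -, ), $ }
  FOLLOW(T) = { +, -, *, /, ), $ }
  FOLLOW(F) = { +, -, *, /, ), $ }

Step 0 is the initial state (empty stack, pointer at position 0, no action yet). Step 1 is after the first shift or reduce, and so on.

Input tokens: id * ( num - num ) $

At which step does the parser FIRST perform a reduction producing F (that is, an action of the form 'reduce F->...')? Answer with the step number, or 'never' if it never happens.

Step 1: shift id. Stack=[id] ptr=1 lookahead=* remaining=[* ( num - num ) $]
Step 2: reduce F->id. Stack=[F] ptr=1 lookahead=* remaining=[* ( num - num ) $]

Answer: 2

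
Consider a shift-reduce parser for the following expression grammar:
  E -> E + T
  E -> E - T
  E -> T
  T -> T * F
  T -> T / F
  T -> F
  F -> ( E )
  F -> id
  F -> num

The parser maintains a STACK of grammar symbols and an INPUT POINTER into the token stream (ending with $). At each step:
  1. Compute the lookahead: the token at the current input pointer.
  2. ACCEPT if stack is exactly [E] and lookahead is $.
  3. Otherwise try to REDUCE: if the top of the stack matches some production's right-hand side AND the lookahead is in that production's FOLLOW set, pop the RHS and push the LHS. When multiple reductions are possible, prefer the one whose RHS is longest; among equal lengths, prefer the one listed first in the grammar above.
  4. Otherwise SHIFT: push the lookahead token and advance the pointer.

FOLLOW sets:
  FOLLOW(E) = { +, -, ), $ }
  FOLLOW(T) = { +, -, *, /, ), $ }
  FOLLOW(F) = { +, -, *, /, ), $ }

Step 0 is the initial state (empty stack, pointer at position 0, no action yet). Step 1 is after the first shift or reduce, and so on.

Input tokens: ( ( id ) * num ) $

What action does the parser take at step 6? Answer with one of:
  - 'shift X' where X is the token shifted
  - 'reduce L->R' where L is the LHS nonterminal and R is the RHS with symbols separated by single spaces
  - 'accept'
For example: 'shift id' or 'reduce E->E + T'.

Answer: reduce E->T

Derivation:
Step 1: shift (. Stack=[(] ptr=1 lookahead=( remaining=[( id ) * num ) $]
Step 2: shift (. Stack=[( (] ptr=2 lookahead=id remaining=[id ) * num ) $]
Step 3: shift id. Stack=[( ( id] ptr=3 lookahead=) remaining=[) * num ) $]
Step 4: reduce F->id. Stack=[( ( F] ptr=3 lookahead=) remaining=[) * num ) $]
Step 5: reduce T->F. Stack=[( ( T] ptr=3 lookahead=) remaining=[) * num ) $]
Step 6: reduce E->T. Stack=[( ( E] ptr=3 lookahead=) remaining=[) * num ) $]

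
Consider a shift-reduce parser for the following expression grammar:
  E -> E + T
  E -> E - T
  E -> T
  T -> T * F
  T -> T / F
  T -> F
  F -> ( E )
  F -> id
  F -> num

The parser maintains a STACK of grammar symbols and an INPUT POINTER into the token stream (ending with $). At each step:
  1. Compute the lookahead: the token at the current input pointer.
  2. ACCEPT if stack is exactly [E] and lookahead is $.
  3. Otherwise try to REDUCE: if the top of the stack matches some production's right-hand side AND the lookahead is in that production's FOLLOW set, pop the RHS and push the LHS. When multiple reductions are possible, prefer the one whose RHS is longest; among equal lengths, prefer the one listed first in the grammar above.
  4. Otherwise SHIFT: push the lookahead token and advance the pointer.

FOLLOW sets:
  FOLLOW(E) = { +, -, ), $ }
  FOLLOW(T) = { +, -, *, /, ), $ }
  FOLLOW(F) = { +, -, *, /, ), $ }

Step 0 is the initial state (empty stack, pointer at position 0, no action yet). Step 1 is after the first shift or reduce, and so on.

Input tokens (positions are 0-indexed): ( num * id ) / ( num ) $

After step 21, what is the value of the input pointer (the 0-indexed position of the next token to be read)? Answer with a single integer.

Step 1: shift (. Stack=[(] ptr=1 lookahead=num remaining=[num * id ) / ( num ) $]
Step 2: shift num. Stack=[( num] ptr=2 lookahead=* remaining=[* id ) / ( num ) $]
Step 3: reduce F->num. Stack=[( F] ptr=2 lookahead=* remaining=[* id ) / ( num ) $]
Step 4: reduce T->F. Stack=[( T] ptr=2 lookahead=* remaining=[* id ) / ( num ) $]
Step 5: shift *. Stack=[( T *] ptr=3 lookahead=id remaining=[id ) / ( num ) $]
Step 6: shift id. Stack=[( T * id] ptr=4 lookahead=) remaining=[) / ( num ) $]
Step 7: reduce F->id. Stack=[( T * F] ptr=4 lookahead=) remaining=[) / ( num ) $]
Step 8: reduce T->T * F. Stack=[( T] ptr=4 lookahead=) remaining=[) / ( num ) $]
Step 9: reduce E->T. Stack=[( E] ptr=4 lookahead=) remaining=[) / ( num ) $]
Step 10: shift ). Stack=[( E )] ptr=5 lookahead=/ remaining=[/ ( num ) $]
Step 11: reduce F->( E ). Stack=[F] ptr=5 lookahead=/ remaining=[/ ( num ) $]
Step 12: reduce T->F. Stack=[T] ptr=5 lookahead=/ remaining=[/ ( num ) $]
Step 13: shift /. Stack=[T /] ptr=6 lookahead=( remaining=[( num ) $]
Step 14: shift (. Stack=[T / (] ptr=7 lookahead=num remaining=[num ) $]
Step 15: shift num. Stack=[T / ( num] ptr=8 lookahead=) remaining=[) $]
Step 16: reduce F->num. Stack=[T / ( F] ptr=8 lookahead=) remaining=[) $]
Step 17: reduce T->F. Stack=[T / ( T] ptr=8 lookahead=) remaining=[) $]
Step 18: reduce E->T. Stack=[T / ( E] ptr=8 lookahead=) remaining=[) $]
Step 19: shift ). Stack=[T / ( E )] ptr=9 lookahead=$ remaining=[$]
Step 20: reduce F->( E ). Stack=[T / F] ptr=9 lookahead=$ remaining=[$]
Step 21: reduce T->T / F. Stack=[T] ptr=9 lookahead=$ remaining=[$]

Answer: 9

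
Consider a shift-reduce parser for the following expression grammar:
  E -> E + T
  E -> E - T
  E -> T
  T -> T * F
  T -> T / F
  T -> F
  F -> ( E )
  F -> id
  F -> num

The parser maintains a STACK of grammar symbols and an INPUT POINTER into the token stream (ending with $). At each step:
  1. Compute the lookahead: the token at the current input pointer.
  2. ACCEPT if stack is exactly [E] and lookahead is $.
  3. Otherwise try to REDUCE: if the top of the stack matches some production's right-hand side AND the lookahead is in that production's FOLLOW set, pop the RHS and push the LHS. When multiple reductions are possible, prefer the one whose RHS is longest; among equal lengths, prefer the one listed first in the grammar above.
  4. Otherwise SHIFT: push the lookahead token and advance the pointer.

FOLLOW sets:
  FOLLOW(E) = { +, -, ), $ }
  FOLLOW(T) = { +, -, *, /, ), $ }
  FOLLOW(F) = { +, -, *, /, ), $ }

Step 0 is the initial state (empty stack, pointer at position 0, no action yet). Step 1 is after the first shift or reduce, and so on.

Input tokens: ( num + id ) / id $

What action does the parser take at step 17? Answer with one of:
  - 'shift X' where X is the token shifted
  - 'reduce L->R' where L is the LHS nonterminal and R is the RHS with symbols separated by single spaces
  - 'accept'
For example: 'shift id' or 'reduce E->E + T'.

Step 1: shift (. Stack=[(] ptr=1 lookahead=num remaining=[num + id ) / id $]
Step 2: shift num. Stack=[( num] ptr=2 lookahead=+ remaining=[+ id ) / id $]
Step 3: reduce F->num. Stack=[( F] ptr=2 lookahead=+ remaining=[+ id ) / id $]
Step 4: reduce T->F. Stack=[( T] ptr=2 lookahead=+ remaining=[+ id ) / id $]
Step 5: reduce E->T. Stack=[( E] ptr=2 lookahead=+ remaining=[+ id ) / id $]
Step 6: shift +. Stack=[( E +] ptr=3 lookahead=id remaining=[id ) / id $]
Step 7: shift id. Stack=[( E + id] ptr=4 lookahead=) remaining=[) / id $]
Step 8: reduce F->id. Stack=[( E + F] ptr=4 lookahead=) remaining=[) / id $]
Step 9: reduce T->F. Stack=[( E + T] ptr=4 lookahead=) remaining=[) / id $]
Step 10: reduce E->E + T. Stack=[( E] ptr=4 lookahead=) remaining=[) / id $]
Step 11: shift ). Stack=[( E )] ptr=5 lookahead=/ remaining=[/ id $]
Step 12: reduce F->( E ). Stack=[F] ptr=5 lookahead=/ remaining=[/ id $]
Step 13: reduce T->F. Stack=[T] ptr=5 lookahead=/ remaining=[/ id $]
Step 14: shift /. Stack=[T /] ptr=6 lookahead=id remaining=[id $]
Step 15: shift id. Stack=[T / id] ptr=7 lookahead=$ remaining=[$]
Step 16: reduce F->id. Stack=[T / F] ptr=7 lookahead=$ remaining=[$]
Step 17: reduce T->T / F. Stack=[T] ptr=7 lookahead=$ remaining=[$]

Answer: reduce T->T / F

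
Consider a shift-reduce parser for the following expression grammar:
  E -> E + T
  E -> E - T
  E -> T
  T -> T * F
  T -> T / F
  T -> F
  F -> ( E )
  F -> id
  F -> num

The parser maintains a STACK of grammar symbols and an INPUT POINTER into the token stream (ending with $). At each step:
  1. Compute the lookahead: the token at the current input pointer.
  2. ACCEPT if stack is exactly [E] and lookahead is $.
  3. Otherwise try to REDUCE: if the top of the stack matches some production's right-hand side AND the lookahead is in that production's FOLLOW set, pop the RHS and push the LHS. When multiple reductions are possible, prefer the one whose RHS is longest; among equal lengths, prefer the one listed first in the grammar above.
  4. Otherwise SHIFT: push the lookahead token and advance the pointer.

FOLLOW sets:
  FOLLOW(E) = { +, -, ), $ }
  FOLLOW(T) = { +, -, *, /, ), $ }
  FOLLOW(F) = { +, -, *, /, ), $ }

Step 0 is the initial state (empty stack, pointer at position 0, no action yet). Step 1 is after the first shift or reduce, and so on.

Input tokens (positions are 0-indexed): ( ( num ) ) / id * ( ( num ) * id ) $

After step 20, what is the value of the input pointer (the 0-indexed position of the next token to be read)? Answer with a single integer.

Step 1: shift (. Stack=[(] ptr=1 lookahead=( remaining=[( num ) ) / id * ( ( num ) * id ) $]
Step 2: shift (. Stack=[( (] ptr=2 lookahead=num remaining=[num ) ) / id * ( ( num ) * id ) $]
Step 3: shift num. Stack=[( ( num] ptr=3 lookahead=) remaining=[) ) / id * ( ( num ) * id ) $]
Step 4: reduce F->num. Stack=[( ( F] ptr=3 lookahead=) remaining=[) ) / id * ( ( num ) * id ) $]
Step 5: reduce T->F. Stack=[( ( T] ptr=3 lookahead=) remaining=[) ) / id * ( ( num ) * id ) $]
Step 6: reduce E->T. Stack=[( ( E] ptr=3 lookahead=) remaining=[) ) / id * ( ( num ) * id ) $]
Step 7: shift ). Stack=[( ( E )] ptr=4 lookahead=) remaining=[) / id * ( ( num ) * id ) $]
Step 8: reduce F->( E ). Stack=[( F] ptr=4 lookahead=) remaining=[) / id * ( ( num ) * id ) $]
Step 9: reduce T->F. Stack=[( T] ptr=4 lookahead=) remaining=[) / id * ( ( num ) * id ) $]
Step 10: reduce E->T. Stack=[( E] ptr=4 lookahead=) remaining=[) / id * ( ( num ) * id ) $]
Step 11: shift ). Stack=[( E )] ptr=5 lookahead=/ remaining=[/ id * ( ( num ) * id ) $]
Step 12: reduce F->( E ). Stack=[F] ptr=5 lookahead=/ remaining=[/ id * ( ( num ) * id ) $]
Step 13: reduce T->F. Stack=[T] ptr=5 lookahead=/ remaining=[/ id * ( ( num ) * id ) $]
Step 14: shift /. Stack=[T /] ptr=6 lookahead=id remaining=[id * ( ( num ) * id ) $]
Step 15: shift id. Stack=[T / id] ptr=7 lookahead=* remaining=[* ( ( num ) * id ) $]
Step 16: reduce F->id. Stack=[T / F] ptr=7 lookahead=* remaining=[* ( ( num ) * id ) $]
Step 17: reduce T->T / F. Stack=[T] ptr=7 lookahead=* remaining=[* ( ( num ) * id ) $]
Step 18: shift *. Stack=[T *] ptr=8 lookahead=( remaining=[( ( num ) * id ) $]
Step 19: shift (. Stack=[T * (] ptr=9 lookahead=( remaining=[( num ) * id ) $]
Step 20: shift (. Stack=[T * ( (] ptr=10 lookahead=num remaining=[num ) * id ) $]

Answer: 10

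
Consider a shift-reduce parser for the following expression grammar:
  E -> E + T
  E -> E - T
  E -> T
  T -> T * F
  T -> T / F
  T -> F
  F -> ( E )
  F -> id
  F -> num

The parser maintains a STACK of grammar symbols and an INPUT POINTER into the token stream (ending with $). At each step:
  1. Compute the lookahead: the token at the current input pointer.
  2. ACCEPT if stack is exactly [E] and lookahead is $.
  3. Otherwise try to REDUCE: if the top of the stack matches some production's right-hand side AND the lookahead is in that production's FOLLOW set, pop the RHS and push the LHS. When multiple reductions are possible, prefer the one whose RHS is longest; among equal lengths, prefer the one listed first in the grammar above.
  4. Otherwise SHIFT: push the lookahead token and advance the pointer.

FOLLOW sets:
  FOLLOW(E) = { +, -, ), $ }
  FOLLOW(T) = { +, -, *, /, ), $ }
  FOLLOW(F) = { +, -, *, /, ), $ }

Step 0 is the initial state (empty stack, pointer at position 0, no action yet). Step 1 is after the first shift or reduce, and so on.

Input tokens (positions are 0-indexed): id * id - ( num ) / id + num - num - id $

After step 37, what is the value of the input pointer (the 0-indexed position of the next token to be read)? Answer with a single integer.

Answer: 15

Derivation:
Step 1: shift id. Stack=[id] ptr=1 lookahead=* remaining=[* id - ( num ) / id + num - num - id $]
Step 2: reduce F->id. Stack=[F] ptr=1 lookahead=* remaining=[* id - ( num ) / id + num - num - id $]
Step 3: reduce T->F. Stack=[T] ptr=1 lookahead=* remaining=[* id - ( num ) / id + num - num - id $]
Step 4: shift *. Stack=[T *] ptr=2 lookahead=id remaining=[id - ( num ) / id + num - num - id $]
Step 5: shift id. Stack=[T * id] ptr=3 lookahead=- remaining=[- ( num ) / id + num - num - id $]
Step 6: reduce F->id. Stack=[T * F] ptr=3 lookahead=- remaining=[- ( num ) / id + num - num - id $]
Step 7: reduce T->T * F. Stack=[T] ptr=3 lookahead=- remaining=[- ( num ) / id + num - num - id $]
Step 8: reduce E->T. Stack=[E] ptr=3 lookahead=- remaining=[- ( num ) / id + num - num - id $]
Step 9: shift -. Stack=[E -] ptr=4 lookahead=( remaining=[( num ) / id + num - num - id $]
Step 10: shift (. Stack=[E - (] ptr=5 lookahead=num remaining=[num ) / id + num - num - id $]
Step 11: shift num. Stack=[E - ( num] ptr=6 lookahead=) remaining=[) / id + num - num - id $]
Step 12: reduce F->num. Stack=[E - ( F] ptr=6 lookahead=) remaining=[) / id + num - num - id $]
Step 13: reduce T->F. Stack=[E - ( T] ptr=6 lookahead=) remaining=[) / id + num - num - id $]
Step 14: reduce E->T. Stack=[E - ( E] ptr=6 lookahead=) remaining=[) / id + num - num - id $]
Step 15: shift ). Stack=[E - ( E )] ptr=7 lookahead=/ remaining=[/ id + num - num - id $]
Step 16: reduce F->( E ). Stack=[E - F] ptr=7 lookahead=/ remaining=[/ id + num - num - id $]
Step 17: reduce T->F. Stack=[E - T] ptr=7 lookahead=/ remaining=[/ id + num - num - id $]
Step 18: shift /. Stack=[E - T /] ptr=8 lookahead=id remaining=[id + num - num - id $]
Step 19: shift id. Stack=[E - T / id] ptr=9 lookahead=+ remaining=[+ num - num - id $]
Step 20: reduce F->id. Stack=[E - T / F] ptr=9 lookahead=+ remaining=[+ num - num - id $]
Step 21: reduce T->T / F. Stack=[E - T] ptr=9 lookahead=+ remaining=[+ num - num - id $]
Step 22: reduce E->E - T. Stack=[E] ptr=9 lookahead=+ remaining=[+ num - num - id $]
Step 23: shift +. Stack=[E +] ptr=10 lookahead=num remaining=[num - num - id $]
Step 24: shift num. Stack=[E + num] ptr=11 lookahead=- remaining=[- num - id $]
Step 25: reduce F->num. Stack=[E + F] ptr=11 lookahead=- remaining=[- num - id $]
Step 26: reduce T->F. Stack=[E + T] ptr=11 lookahead=- remaining=[- num - id $]
Step 27: reduce E->E + T. Stack=[E] ptr=11 lookahead=- remaining=[- num - id $]
Step 28: shift -. Stack=[E -] ptr=12 lookahead=num remaining=[num - id $]
Step 29: shift num. Stack=[E - num] ptr=13 lookahead=- remaining=[- id $]
Step 30: reduce F->num. Stack=[E - F] ptr=13 lookahead=- remaining=[- id $]
Step 31: reduce T->F. Stack=[E - T] ptr=13 lookahead=- remaining=[- id $]
Step 32: reduce E->E - T. Stack=[E] ptr=13 lookahead=- remaining=[- id $]
Step 33: shift -. Stack=[E -] ptr=14 lookahead=id remaining=[id $]
Step 34: shift id. Stack=[E - id] ptr=15 lookahead=$ remaining=[$]
Step 35: reduce F->id. Stack=[E - F] ptr=15 lookahead=$ remaining=[$]
Step 36: reduce T->F. Stack=[E - T] ptr=15 lookahead=$ remaining=[$]
Step 37: reduce E->E - T. Stack=[E] ptr=15 lookahead=$ remaining=[$]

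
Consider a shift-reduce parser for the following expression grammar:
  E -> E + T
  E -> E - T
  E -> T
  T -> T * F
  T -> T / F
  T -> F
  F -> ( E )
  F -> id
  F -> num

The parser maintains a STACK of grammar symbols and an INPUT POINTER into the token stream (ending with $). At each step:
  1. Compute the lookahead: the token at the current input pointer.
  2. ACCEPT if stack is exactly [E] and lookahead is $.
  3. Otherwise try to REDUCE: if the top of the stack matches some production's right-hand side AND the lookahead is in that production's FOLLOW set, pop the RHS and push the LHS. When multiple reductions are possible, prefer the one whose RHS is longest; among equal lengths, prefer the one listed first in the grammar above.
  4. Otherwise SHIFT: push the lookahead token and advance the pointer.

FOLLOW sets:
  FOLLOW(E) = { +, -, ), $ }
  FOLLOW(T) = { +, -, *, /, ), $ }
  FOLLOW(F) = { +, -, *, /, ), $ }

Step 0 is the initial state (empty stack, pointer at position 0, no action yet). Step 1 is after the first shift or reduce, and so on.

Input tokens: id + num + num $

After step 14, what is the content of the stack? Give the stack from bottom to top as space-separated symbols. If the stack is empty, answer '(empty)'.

Answer: E

Derivation:
Step 1: shift id. Stack=[id] ptr=1 lookahead=+ remaining=[+ num + num $]
Step 2: reduce F->id. Stack=[F] ptr=1 lookahead=+ remaining=[+ num + num $]
Step 3: reduce T->F. Stack=[T] ptr=1 lookahead=+ remaining=[+ num + num $]
Step 4: reduce E->T. Stack=[E] ptr=1 lookahead=+ remaining=[+ num + num $]
Step 5: shift +. Stack=[E +] ptr=2 lookahead=num remaining=[num + num $]
Step 6: shift num. Stack=[E + num] ptr=3 lookahead=+ remaining=[+ num $]
Step 7: reduce F->num. Stack=[E + F] ptr=3 lookahead=+ remaining=[+ num $]
Step 8: reduce T->F. Stack=[E + T] ptr=3 lookahead=+ remaining=[+ num $]
Step 9: reduce E->E + T. Stack=[E] ptr=3 lookahead=+ remaining=[+ num $]
Step 10: shift +. Stack=[E +] ptr=4 lookahead=num remaining=[num $]
Step 11: shift num. Stack=[E + num] ptr=5 lookahead=$ remaining=[$]
Step 12: reduce F->num. Stack=[E + F] ptr=5 lookahead=$ remaining=[$]
Step 13: reduce T->F. Stack=[E + T] ptr=5 lookahead=$ remaining=[$]
Step 14: reduce E->E + T. Stack=[E] ptr=5 lookahead=$ remaining=[$]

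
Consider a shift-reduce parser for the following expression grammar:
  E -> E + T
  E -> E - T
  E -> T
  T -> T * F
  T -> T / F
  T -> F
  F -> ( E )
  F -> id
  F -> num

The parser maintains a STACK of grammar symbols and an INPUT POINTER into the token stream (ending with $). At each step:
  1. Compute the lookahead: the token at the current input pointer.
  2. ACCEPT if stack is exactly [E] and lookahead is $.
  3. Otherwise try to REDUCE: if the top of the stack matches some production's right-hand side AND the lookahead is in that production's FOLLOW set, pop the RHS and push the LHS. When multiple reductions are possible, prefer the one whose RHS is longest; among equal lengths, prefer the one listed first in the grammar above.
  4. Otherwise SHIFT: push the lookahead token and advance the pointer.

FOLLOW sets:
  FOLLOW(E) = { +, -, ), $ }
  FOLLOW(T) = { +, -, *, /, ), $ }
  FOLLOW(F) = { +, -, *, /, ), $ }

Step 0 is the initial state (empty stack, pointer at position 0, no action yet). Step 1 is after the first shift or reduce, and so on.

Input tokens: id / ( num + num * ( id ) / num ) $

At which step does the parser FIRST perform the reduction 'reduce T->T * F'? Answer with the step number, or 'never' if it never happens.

Answer: 22

Derivation:
Step 1: shift id. Stack=[id] ptr=1 lookahead=/ remaining=[/ ( num + num * ( id ) / num ) $]
Step 2: reduce F->id. Stack=[F] ptr=1 lookahead=/ remaining=[/ ( num + num * ( id ) / num ) $]
Step 3: reduce T->F. Stack=[T] ptr=1 lookahead=/ remaining=[/ ( num + num * ( id ) / num ) $]
Step 4: shift /. Stack=[T /] ptr=2 lookahead=( remaining=[( num + num * ( id ) / num ) $]
Step 5: shift (. Stack=[T / (] ptr=3 lookahead=num remaining=[num + num * ( id ) / num ) $]
Step 6: shift num. Stack=[T / ( num] ptr=4 lookahead=+ remaining=[+ num * ( id ) / num ) $]
Step 7: reduce F->num. Stack=[T / ( F] ptr=4 lookahead=+ remaining=[+ num * ( id ) / num ) $]
Step 8: reduce T->F. Stack=[T / ( T] ptr=4 lookahead=+ remaining=[+ num * ( id ) / num ) $]
Step 9: reduce E->T. Stack=[T / ( E] ptr=4 lookahead=+ remaining=[+ num * ( id ) / num ) $]
Step 10: shift +. Stack=[T / ( E +] ptr=5 lookahead=num remaining=[num * ( id ) / num ) $]
Step 11: shift num. Stack=[T / ( E + num] ptr=6 lookahead=* remaining=[* ( id ) / num ) $]
Step 12: reduce F->num. Stack=[T / ( E + F] ptr=6 lookahead=* remaining=[* ( id ) / num ) $]
Step 13: reduce T->F. Stack=[T / ( E + T] ptr=6 lookahead=* remaining=[* ( id ) / num ) $]
Step 14: shift *. Stack=[T / ( E + T *] ptr=7 lookahead=( remaining=[( id ) / num ) $]
Step 15: shift (. Stack=[T / ( E + T * (] ptr=8 lookahead=id remaining=[id ) / num ) $]
Step 16: shift id. Stack=[T / ( E + T * ( id] ptr=9 lookahead=) remaining=[) / num ) $]
Step 17: reduce F->id. Stack=[T / ( E + T * ( F] ptr=9 lookahead=) remaining=[) / num ) $]
Step 18: reduce T->F. Stack=[T / ( E + T * ( T] ptr=9 lookahead=) remaining=[) / num ) $]
Step 19: reduce E->T. Stack=[T / ( E + T * ( E] ptr=9 lookahead=) remaining=[) / num ) $]
Step 20: shift ). Stack=[T / ( E + T * ( E )] ptr=10 lookahead=/ remaining=[/ num ) $]
Step 21: reduce F->( E ). Stack=[T / ( E + T * F] ptr=10 lookahead=/ remaining=[/ num ) $]
Step 22: reduce T->T * F. Stack=[T / ( E + T] ptr=10 lookahead=/ remaining=[/ num ) $]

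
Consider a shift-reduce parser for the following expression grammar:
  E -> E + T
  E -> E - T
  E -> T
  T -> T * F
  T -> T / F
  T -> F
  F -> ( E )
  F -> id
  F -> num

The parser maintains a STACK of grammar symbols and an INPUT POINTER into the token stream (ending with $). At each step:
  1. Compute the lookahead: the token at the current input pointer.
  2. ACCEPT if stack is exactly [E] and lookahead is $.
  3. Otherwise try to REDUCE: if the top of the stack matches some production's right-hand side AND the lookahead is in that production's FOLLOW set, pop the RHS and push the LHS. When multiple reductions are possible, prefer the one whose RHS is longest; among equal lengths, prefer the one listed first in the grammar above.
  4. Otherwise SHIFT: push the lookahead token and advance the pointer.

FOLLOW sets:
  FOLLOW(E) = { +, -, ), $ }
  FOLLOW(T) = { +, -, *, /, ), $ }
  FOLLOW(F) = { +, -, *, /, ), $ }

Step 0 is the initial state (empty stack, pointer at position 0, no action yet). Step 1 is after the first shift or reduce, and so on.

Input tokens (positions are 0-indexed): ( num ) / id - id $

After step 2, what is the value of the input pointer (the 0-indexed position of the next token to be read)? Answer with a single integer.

Step 1: shift (. Stack=[(] ptr=1 lookahead=num remaining=[num ) / id - id $]
Step 2: shift num. Stack=[( num] ptr=2 lookahead=) remaining=[) / id - id $]

Answer: 2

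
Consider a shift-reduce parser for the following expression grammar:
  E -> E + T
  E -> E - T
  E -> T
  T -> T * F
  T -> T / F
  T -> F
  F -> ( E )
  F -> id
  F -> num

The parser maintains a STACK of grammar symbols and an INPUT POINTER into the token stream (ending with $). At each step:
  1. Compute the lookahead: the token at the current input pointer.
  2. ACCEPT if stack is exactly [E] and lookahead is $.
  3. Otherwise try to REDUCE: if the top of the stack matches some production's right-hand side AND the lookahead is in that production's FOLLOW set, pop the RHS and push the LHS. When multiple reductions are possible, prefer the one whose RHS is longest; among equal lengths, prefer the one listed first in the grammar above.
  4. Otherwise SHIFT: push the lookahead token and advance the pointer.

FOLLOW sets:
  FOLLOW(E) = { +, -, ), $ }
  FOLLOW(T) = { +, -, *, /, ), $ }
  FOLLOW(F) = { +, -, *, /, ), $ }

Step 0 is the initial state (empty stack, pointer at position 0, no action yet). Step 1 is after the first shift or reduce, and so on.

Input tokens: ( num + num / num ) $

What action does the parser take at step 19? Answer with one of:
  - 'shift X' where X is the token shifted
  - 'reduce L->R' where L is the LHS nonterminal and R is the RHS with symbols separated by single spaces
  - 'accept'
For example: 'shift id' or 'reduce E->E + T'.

Answer: accept

Derivation:
Step 1: shift (. Stack=[(] ptr=1 lookahead=num remaining=[num + num / num ) $]
Step 2: shift num. Stack=[( num] ptr=2 lookahead=+ remaining=[+ num / num ) $]
Step 3: reduce F->num. Stack=[( F] ptr=2 lookahead=+ remaining=[+ num / num ) $]
Step 4: reduce T->F. Stack=[( T] ptr=2 lookahead=+ remaining=[+ num / num ) $]
Step 5: reduce E->T. Stack=[( E] ptr=2 lookahead=+ remaining=[+ num / num ) $]
Step 6: shift +. Stack=[( E +] ptr=3 lookahead=num remaining=[num / num ) $]
Step 7: shift num. Stack=[( E + num] ptr=4 lookahead=/ remaining=[/ num ) $]
Step 8: reduce F->num. Stack=[( E + F] ptr=4 lookahead=/ remaining=[/ num ) $]
Step 9: reduce T->F. Stack=[( E + T] ptr=4 lookahead=/ remaining=[/ num ) $]
Step 10: shift /. Stack=[( E + T /] ptr=5 lookahead=num remaining=[num ) $]
Step 11: shift num. Stack=[( E + T / num] ptr=6 lookahead=) remaining=[) $]
Step 12: reduce F->num. Stack=[( E + T / F] ptr=6 lookahead=) remaining=[) $]
Step 13: reduce T->T / F. Stack=[( E + T] ptr=6 lookahead=) remaining=[) $]
Step 14: reduce E->E + T. Stack=[( E] ptr=6 lookahead=) remaining=[) $]
Step 15: shift ). Stack=[( E )] ptr=7 lookahead=$ remaining=[$]
Step 16: reduce F->( E ). Stack=[F] ptr=7 lookahead=$ remaining=[$]
Step 17: reduce T->F. Stack=[T] ptr=7 lookahead=$ remaining=[$]
Step 18: reduce E->T. Stack=[E] ptr=7 lookahead=$ remaining=[$]
Step 19: accept. Stack=[E] ptr=7 lookahead=$ remaining=[$]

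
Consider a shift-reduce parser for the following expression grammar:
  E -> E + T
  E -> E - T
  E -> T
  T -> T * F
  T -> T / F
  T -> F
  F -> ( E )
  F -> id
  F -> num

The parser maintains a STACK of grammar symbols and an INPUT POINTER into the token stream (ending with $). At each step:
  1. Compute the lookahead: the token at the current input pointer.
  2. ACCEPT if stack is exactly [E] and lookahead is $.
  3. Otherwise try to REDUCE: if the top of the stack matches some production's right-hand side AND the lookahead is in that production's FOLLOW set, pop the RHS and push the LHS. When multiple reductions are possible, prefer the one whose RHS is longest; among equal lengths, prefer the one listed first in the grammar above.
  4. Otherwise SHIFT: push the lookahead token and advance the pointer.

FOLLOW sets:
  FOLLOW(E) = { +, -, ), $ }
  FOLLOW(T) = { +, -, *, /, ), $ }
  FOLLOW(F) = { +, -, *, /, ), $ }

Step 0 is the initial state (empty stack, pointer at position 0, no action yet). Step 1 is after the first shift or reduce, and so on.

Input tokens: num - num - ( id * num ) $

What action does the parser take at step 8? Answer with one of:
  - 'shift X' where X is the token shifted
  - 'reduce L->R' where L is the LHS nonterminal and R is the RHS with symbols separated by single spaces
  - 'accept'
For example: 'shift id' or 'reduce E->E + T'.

Answer: reduce T->F

Derivation:
Step 1: shift num. Stack=[num] ptr=1 lookahead=- remaining=[- num - ( id * num ) $]
Step 2: reduce F->num. Stack=[F] ptr=1 lookahead=- remaining=[- num - ( id * num ) $]
Step 3: reduce T->F. Stack=[T] ptr=1 lookahead=- remaining=[- num - ( id * num ) $]
Step 4: reduce E->T. Stack=[E] ptr=1 lookahead=- remaining=[- num - ( id * num ) $]
Step 5: shift -. Stack=[E -] ptr=2 lookahead=num remaining=[num - ( id * num ) $]
Step 6: shift num. Stack=[E - num] ptr=3 lookahead=- remaining=[- ( id * num ) $]
Step 7: reduce F->num. Stack=[E - F] ptr=3 lookahead=- remaining=[- ( id * num ) $]
Step 8: reduce T->F. Stack=[E - T] ptr=3 lookahead=- remaining=[- ( id * num ) $]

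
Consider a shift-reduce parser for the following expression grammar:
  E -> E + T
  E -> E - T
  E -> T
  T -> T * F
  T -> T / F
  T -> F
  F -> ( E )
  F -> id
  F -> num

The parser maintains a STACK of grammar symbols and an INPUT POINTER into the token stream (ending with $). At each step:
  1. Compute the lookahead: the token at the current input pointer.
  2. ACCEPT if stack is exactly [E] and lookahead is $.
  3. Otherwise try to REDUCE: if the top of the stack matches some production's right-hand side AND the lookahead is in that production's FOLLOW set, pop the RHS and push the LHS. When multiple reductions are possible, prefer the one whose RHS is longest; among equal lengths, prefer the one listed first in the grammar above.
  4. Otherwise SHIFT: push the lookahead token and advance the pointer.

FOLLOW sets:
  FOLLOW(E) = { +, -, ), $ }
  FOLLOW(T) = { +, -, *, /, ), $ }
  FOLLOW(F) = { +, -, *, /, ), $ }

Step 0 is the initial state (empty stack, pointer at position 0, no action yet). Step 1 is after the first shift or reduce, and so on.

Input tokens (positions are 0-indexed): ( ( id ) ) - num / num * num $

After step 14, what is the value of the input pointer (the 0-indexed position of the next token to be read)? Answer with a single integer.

Step 1: shift (. Stack=[(] ptr=1 lookahead=( remaining=[( id ) ) - num / num * num $]
Step 2: shift (. Stack=[( (] ptr=2 lookahead=id remaining=[id ) ) - num / num * num $]
Step 3: shift id. Stack=[( ( id] ptr=3 lookahead=) remaining=[) ) - num / num * num $]
Step 4: reduce F->id. Stack=[( ( F] ptr=3 lookahead=) remaining=[) ) - num / num * num $]
Step 5: reduce T->F. Stack=[( ( T] ptr=3 lookahead=) remaining=[) ) - num / num * num $]
Step 6: reduce E->T. Stack=[( ( E] ptr=3 lookahead=) remaining=[) ) - num / num * num $]
Step 7: shift ). Stack=[( ( E )] ptr=4 lookahead=) remaining=[) - num / num * num $]
Step 8: reduce F->( E ). Stack=[( F] ptr=4 lookahead=) remaining=[) - num / num * num $]
Step 9: reduce T->F. Stack=[( T] ptr=4 lookahead=) remaining=[) - num / num * num $]
Step 10: reduce E->T. Stack=[( E] ptr=4 lookahead=) remaining=[) - num / num * num $]
Step 11: shift ). Stack=[( E )] ptr=5 lookahead=- remaining=[- num / num * num $]
Step 12: reduce F->( E ). Stack=[F] ptr=5 lookahead=- remaining=[- num / num * num $]
Step 13: reduce T->F. Stack=[T] ptr=5 lookahead=- remaining=[- num / num * num $]
Step 14: reduce E->T. Stack=[E] ptr=5 lookahead=- remaining=[- num / num * num $]

Answer: 5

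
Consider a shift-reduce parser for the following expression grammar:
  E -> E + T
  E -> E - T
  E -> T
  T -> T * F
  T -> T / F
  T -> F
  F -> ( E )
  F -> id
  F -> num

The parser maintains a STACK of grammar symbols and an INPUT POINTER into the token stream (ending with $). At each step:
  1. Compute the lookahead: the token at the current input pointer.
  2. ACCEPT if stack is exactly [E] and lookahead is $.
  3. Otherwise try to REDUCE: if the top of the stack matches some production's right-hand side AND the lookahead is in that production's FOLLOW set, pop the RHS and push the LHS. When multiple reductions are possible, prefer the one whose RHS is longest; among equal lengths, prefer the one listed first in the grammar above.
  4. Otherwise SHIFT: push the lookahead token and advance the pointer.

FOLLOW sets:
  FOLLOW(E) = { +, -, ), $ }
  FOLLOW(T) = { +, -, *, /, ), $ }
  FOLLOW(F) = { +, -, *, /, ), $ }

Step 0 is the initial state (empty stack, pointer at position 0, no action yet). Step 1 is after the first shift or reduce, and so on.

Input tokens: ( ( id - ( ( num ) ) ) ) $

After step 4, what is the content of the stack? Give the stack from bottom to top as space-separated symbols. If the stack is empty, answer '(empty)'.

Answer: ( ( F

Derivation:
Step 1: shift (. Stack=[(] ptr=1 lookahead=( remaining=[( id - ( ( num ) ) ) ) $]
Step 2: shift (. Stack=[( (] ptr=2 lookahead=id remaining=[id - ( ( num ) ) ) ) $]
Step 3: shift id. Stack=[( ( id] ptr=3 lookahead=- remaining=[- ( ( num ) ) ) ) $]
Step 4: reduce F->id. Stack=[( ( F] ptr=3 lookahead=- remaining=[- ( ( num ) ) ) ) $]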